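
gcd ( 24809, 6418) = 1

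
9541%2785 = 1186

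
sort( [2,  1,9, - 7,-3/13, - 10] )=[-10,- 7, - 3/13,1,2,9]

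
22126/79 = 280+ 6/79   =  280.08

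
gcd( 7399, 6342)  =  1057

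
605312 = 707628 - 102316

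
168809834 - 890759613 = - 721949779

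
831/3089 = 831/3089 = 0.27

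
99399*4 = 397596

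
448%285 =163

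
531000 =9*59000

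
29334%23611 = 5723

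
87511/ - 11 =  - 7956+5/11 = - 7955.55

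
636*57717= 36708012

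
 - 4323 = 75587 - 79910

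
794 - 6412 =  - 5618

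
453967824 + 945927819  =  1399895643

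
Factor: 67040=2^5*5^1*419^1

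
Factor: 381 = 3^1*127^1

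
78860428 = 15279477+63580951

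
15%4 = 3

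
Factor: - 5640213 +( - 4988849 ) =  - 2^1*641^1*8291^1=-10629062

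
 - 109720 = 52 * ( - 2110 ) 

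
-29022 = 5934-34956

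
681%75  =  6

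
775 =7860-7085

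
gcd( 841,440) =1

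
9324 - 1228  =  8096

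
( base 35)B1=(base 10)386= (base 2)110000010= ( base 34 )BC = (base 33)bn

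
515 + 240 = 755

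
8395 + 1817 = 10212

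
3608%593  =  50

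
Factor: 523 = 523^1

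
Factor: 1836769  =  11^1  *  166979^1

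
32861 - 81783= - 48922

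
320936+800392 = 1121328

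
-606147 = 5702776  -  6308923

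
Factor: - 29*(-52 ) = 1508 = 2^2*13^1 * 29^1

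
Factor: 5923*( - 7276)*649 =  - 27969140452 = - 2^2*11^1 * 17^1 * 59^1*107^1*5923^1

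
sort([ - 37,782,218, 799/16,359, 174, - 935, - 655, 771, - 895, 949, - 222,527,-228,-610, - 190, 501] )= [ - 935 , - 895, - 655, - 610, - 228, - 222, - 190, - 37,799/16,174,218 , 359, 501, 527, 771 , 782,949 ] 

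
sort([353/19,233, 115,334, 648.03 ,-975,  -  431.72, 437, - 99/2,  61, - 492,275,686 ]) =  [ - 975, - 492,  -  431.72,-99/2,353/19,  61, 115 , 233, 275,334, 437, 648.03,686]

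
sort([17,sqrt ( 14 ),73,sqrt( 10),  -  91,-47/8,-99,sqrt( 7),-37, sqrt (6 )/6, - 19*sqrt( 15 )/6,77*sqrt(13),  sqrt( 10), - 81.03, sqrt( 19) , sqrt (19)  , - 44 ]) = [-99,-91,-81.03, - 44, - 37 , - 19 * sqrt( 15 ) /6, - 47/8, sqrt(6) /6,sqrt( 7),sqrt (10 ),sqrt(10),sqrt ( 14 ), sqrt( 19 ), sqrt( 19),17,73,77 * sqrt(13 ) ]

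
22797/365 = 62  +  167/365 = 62.46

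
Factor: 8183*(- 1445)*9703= -5^1*7^2 * 17^2 * 31^1 * 167^1*313^1 = - 114732492805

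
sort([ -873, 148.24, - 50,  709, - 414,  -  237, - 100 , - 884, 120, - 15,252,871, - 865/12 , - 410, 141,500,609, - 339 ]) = [ - 884,  -  873  , - 414, - 410, - 339, - 237, - 100, - 865/12, - 50,- 15,120,141, 148.24,252, 500, 609,709,871 ]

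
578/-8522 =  - 1+ 3972/4261 = - 0.07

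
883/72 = 883/72= 12.26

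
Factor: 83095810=2^1*5^1*7^1*31^1*149^1*257^1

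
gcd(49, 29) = 1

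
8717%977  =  901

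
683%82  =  27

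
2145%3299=2145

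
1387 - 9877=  - 8490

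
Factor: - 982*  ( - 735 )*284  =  204982680 = 2^3 * 3^1  *5^1*7^2 *71^1*491^1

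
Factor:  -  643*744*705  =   - 337266360  =  -2^3*3^2*5^1 * 31^1*47^1 *643^1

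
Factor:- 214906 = -2^1*107453^1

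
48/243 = 16/81 = 0.20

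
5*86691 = 433455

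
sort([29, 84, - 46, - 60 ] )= [ - 60, - 46, 29, 84] 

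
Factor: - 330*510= - 168300 = - 2^2*3^2*5^2*11^1  *  17^1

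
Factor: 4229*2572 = 2^2 *643^1 *4229^1 =10876988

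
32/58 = 16/29 = 0.55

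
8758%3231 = 2296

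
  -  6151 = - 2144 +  - 4007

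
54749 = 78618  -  23869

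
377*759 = 286143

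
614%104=94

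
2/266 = 1/133 = 0.01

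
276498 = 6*46083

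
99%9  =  0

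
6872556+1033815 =7906371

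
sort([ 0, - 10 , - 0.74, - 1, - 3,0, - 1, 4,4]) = [ - 10 , - 3,- 1, - 1, - 0.74,  0,0, 4,4]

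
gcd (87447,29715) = 849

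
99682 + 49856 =149538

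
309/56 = 309/56=5.52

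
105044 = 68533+36511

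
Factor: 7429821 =3^1*7^2*50543^1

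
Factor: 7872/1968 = 4 = 2^2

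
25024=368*68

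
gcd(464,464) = 464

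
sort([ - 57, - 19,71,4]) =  [ - 57,-19, 4,71]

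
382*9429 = 3601878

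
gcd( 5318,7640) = 2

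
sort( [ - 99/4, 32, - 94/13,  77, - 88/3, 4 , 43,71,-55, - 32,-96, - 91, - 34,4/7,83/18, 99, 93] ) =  [  -  96, - 91,  -  55,-34, - 32,-88/3, - 99/4, - 94/13,4/7, 4,83/18, 32, 43, 71, 77, 93, 99 ] 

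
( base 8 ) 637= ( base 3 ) 120101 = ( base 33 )CJ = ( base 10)415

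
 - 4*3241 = -12964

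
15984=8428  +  7556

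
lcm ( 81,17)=1377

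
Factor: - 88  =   - 2^3* 11^1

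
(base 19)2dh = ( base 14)506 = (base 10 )986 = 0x3DA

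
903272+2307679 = 3210951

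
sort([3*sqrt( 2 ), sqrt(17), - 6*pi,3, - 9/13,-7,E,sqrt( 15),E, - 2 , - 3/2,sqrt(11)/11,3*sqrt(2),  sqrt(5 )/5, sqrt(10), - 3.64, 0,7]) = [ - 6*pi,-7, -3.64, - 2, - 3/2, - 9/13,0,  sqrt( 11)/11  ,  sqrt (5)/5,E, E,3,sqrt( 10),sqrt(15 ),sqrt ( 17),3*sqrt(2 ), 3* sqrt(2),7]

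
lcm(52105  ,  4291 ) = 364735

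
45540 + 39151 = 84691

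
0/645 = 0  =  0.00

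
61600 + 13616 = 75216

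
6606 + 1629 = 8235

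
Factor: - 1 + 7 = 6 = 2^1*3^1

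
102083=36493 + 65590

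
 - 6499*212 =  - 1377788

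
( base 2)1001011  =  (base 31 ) 2D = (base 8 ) 113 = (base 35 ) 25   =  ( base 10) 75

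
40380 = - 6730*(  -  6)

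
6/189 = 2/63 =0.03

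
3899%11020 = 3899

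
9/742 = 9/742=0.01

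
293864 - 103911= 189953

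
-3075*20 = -61500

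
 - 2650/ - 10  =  265+0/1 =265.00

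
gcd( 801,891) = 9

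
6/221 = 6/221= 0.03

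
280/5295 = 56/1059 = 0.05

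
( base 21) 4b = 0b1011111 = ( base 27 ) 3e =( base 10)95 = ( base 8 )137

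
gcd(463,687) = 1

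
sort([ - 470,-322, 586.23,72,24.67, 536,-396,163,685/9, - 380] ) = [ - 470 , - 396, - 380, - 322, 24.67, 72,  685/9,  163, 536,586.23] 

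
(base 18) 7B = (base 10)137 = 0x89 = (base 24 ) 5h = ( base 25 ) 5C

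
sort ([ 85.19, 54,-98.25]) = [ - 98.25,54, 85.19]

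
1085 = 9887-8802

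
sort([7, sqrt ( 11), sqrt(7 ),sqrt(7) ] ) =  [sqrt(7) , sqrt( 7),  sqrt( 11), 7]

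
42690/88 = 485+ 5/44= 485.11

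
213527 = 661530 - 448003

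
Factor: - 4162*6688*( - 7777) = 2^6*7^1* 11^2*19^1* 101^1*2081^1 = 216476341312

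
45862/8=22931/4=5732.75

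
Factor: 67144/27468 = 2^1*3^(- 2)*11^1 = 22/9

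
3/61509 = 1/20503 = 0.00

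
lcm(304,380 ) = 1520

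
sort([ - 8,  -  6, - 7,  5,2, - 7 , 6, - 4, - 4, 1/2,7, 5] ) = [ - 8, - 7, - 7, - 6, - 4 , - 4,  1/2,2,5,5, 6,  7]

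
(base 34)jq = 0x2A0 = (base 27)oo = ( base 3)220220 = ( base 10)672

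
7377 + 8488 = 15865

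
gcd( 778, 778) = 778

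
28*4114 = 115192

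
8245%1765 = 1185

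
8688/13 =668 + 4/13= 668.31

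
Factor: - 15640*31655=-495084200=- 2^3*5^2*13^1*17^1*23^1*487^1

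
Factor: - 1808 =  - 2^4*113^1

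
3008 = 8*376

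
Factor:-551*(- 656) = 361456=2^4*19^1 * 29^1*41^1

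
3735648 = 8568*436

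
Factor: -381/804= - 2^( - 2)*  67^ ( - 1 )*127^1 =-  127/268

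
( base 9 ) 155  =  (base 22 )5l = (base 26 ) 51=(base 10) 131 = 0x83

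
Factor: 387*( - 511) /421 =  - 3^2*7^1*43^1*73^1*421^( - 1) = - 197757/421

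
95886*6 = 575316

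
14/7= 2 = 2.00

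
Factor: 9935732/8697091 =2^2*13^( - 1)*139^ ( - 1)*601^1 * 4133^1*4813^( - 1 )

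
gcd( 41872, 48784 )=16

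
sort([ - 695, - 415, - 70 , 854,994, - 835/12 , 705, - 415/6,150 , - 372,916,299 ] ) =[ - 695, - 415, - 372, - 70 , - 835/12,-415/6,150, 299, 705,854 , 916 , 994]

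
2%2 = 0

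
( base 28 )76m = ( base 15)1a38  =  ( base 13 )277a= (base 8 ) 13056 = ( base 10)5678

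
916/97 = 9 + 43/97  =  9.44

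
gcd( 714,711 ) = 3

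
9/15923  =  9/15923 = 0.00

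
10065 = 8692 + 1373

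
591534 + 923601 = 1515135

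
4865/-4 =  - 4865/4 = - 1216.25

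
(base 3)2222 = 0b1010000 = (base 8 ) 120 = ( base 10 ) 80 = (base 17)4c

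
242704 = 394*616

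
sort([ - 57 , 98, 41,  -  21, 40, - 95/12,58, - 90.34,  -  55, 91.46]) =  [ - 90.34, -57, - 55, - 21, - 95/12, 40, 41, 58 , 91.46, 98 ] 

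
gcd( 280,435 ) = 5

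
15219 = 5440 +9779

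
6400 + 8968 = 15368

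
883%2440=883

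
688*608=418304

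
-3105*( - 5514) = 17120970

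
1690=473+1217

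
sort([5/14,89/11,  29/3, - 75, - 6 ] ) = [ - 75, - 6,5/14,89/11, 29/3]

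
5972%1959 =95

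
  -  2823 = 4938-7761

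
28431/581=28431/581= 48.93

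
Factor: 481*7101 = 3415581 = 3^3*13^1*37^1*263^1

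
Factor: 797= 797^1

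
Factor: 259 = 7^1*37^1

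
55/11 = 5=   5.00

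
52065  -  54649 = - 2584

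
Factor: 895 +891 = 1786=2^1 * 19^1*47^1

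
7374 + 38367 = 45741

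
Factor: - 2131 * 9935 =-21171485 = -  5^1*1987^1*2131^1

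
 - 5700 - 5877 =  -  11577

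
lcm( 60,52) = 780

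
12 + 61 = 73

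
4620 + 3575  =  8195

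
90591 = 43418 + 47173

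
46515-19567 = 26948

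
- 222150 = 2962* (  -  75 ) 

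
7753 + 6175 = 13928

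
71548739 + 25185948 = 96734687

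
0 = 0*666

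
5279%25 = 4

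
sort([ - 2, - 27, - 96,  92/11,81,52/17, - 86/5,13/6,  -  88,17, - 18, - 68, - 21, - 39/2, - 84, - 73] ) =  [ - 96, - 88,- 84, - 73, - 68, - 27, - 21, - 39/2,  -  18 ,  -  86/5, - 2, 13/6, 52/17,  92/11,  17 , 81 ] 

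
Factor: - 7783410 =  - 2^1*3^1 * 5^1 * 401^1*647^1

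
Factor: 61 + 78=139 = 139^1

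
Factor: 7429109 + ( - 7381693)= 47416 = 2^3*5927^1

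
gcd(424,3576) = 8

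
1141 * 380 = 433580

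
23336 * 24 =560064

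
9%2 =1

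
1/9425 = 1/9425=0.00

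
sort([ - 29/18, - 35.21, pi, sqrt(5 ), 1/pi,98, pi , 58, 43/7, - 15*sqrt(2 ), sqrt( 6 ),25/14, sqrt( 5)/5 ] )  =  [ - 35.21, - 15 * sqrt( 2 ) , - 29/18,1/pi,sqrt( 5)/5 , 25/14, sqrt ( 5 ),sqrt( 6),pi,pi , 43/7, 58,98]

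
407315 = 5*81463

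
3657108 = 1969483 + 1687625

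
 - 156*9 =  - 1404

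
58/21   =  58/21 = 2.76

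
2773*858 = 2379234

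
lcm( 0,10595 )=0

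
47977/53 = 47977/53 = 905.23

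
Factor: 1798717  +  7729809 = 2^1*7^1*821^1*829^1 = 9528526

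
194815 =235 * 829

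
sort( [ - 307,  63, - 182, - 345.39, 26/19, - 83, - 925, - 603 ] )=[ - 925 , - 603, - 345.39, - 307, - 182, -83, 26/19, 63]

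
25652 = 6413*4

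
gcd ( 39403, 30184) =7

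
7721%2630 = 2461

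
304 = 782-478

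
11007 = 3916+7091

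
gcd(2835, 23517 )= 27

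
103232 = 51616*2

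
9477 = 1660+7817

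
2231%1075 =81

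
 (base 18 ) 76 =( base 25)57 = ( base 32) 44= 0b10000100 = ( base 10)132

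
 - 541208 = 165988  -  707196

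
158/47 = 3+17/47 = 3.36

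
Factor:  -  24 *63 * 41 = -2^3*3^3*7^1*41^1 = -61992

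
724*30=21720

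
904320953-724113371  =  180207582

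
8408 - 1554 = 6854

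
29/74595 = 29/74595 = 0.00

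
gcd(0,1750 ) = 1750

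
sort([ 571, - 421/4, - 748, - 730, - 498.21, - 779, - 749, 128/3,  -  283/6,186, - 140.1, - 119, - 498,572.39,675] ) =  [ - 779,-749, -748, -730, - 498.21, - 498,-140.1, - 119, - 421/4, - 283/6,128/3, 186,571,572.39 , 675 ] 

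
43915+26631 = 70546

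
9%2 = 1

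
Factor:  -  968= -2^3*11^2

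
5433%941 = 728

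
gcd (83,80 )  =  1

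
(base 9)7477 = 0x1579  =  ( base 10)5497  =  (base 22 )b7j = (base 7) 22012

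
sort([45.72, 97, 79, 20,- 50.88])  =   [ - 50.88, 20, 45.72, 79, 97] 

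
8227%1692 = 1459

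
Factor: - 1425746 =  - 2^1*7^1*101839^1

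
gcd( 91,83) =1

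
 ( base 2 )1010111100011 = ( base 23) ade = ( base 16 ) 15e3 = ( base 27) 7IE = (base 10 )5603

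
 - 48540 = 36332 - 84872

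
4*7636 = 30544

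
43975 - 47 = 43928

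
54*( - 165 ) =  - 8910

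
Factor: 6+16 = 22 = 2^1*11^1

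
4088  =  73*56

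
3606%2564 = 1042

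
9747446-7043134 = 2704312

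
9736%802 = 112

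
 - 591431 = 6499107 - 7090538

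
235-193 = 42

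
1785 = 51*35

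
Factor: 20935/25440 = 2^( - 5 )*3^( - 1)*79^1= 79/96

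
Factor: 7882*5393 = 2^1*7^1*563^1* 5393^1 = 42507626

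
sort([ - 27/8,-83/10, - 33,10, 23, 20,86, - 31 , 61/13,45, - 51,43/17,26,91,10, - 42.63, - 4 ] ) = [ - 51, - 42.63, - 33, - 31, - 83/10, - 4, - 27/8,43/17, 61/13,10, 10,  20,23 , 26,45,86,91 ] 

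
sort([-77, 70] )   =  [ - 77 , 70]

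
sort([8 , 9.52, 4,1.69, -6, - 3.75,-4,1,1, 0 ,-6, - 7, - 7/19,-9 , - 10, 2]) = [ - 10,  -  9,-7  ,-6, - 6, -4,  -  3.75,-7/19,0,1,1,1.69,2 , 4, 8,9.52]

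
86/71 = 1 + 15/71= 1.21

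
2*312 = 624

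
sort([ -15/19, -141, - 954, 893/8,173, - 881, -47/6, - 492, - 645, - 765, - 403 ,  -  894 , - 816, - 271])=[ -954, - 894, - 881, - 816,-765, - 645,  -  492, - 403, - 271, -141, - 47/6 , -15/19, 893/8, 173 ]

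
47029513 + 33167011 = 80196524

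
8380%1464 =1060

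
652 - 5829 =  - 5177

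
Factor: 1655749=17^1*97397^1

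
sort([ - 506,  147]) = [ - 506 , 147 ]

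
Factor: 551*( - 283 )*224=- 2^5*7^1*19^1*29^1*283^1 = - 34928992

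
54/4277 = 54/4277 = 0.01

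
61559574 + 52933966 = 114493540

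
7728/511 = 15 + 9/73  =  15.12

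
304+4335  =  4639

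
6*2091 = 12546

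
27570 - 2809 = 24761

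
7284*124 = 903216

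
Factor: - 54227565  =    -  3^2*  5^1*7^2*24593^1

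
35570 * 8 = 284560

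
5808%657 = 552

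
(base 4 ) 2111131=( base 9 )14107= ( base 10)9565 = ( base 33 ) 8PS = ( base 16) 255D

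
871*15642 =13624182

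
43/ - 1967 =  -  43/1967 = - 0.02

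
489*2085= 1019565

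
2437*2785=6787045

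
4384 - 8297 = - 3913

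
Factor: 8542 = 2^1 *4271^1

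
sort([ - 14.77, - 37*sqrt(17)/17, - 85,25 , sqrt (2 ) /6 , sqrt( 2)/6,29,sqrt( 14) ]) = [ - 85, - 14.77 , - 37*sqrt(17)/17, sqrt (2)/6,sqrt(2)/6,sqrt( 14 ), 25, 29]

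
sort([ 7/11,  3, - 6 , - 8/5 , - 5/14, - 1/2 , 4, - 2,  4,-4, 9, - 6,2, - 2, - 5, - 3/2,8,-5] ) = [ - 6, - 6, - 5,-5, - 4, - 2, - 2 , - 8/5, - 3/2, - 1/2, - 5/14,7/11,2,  3, 4,4,8, 9] 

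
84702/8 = 42351/4 =10587.75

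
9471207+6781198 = 16252405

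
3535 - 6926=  - 3391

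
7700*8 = 61600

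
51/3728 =51/3728 =0.01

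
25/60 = 5/12 = 0.42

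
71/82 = 71/82=   0.87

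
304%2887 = 304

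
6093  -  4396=1697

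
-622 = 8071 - 8693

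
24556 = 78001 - 53445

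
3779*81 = 306099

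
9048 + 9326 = 18374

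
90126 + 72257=162383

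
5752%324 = 244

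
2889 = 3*963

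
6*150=900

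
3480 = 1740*2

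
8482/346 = 24 + 89/173 =24.51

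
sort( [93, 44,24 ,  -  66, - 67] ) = [ - 67, - 66,24, 44, 93 ]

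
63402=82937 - 19535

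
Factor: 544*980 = 533120 = 2^7*5^1*7^2 *17^1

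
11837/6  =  1972+5/6 = 1972.83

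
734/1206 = 367/603  =  0.61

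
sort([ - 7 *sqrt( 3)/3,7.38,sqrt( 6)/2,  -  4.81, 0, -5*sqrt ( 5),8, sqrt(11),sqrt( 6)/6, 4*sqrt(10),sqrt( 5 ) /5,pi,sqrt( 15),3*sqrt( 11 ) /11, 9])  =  [ - 5 *sqrt ( 5), - 4.81 ,  -  7 *sqrt( 3)/3,0,sqrt( 6 ) /6,sqrt( 5)/5,3 * sqrt( 11) /11, sqrt(6 )/2,  pi,sqrt( 11),sqrt( 15),7.38, 8, 9,4*sqrt(10 )]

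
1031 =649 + 382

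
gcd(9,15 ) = 3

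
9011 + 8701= 17712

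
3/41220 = 1/13740  =  0.00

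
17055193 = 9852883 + 7202310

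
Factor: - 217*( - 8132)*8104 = 2^5 * 7^1*19^1*31^1*107^1 *1013^1 = 14300674976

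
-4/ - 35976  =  1/8994 = 0.00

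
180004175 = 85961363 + 94042812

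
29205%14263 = 679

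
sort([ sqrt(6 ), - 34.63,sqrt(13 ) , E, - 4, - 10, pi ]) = [ - 34.63, - 10, - 4, sqrt(6 ), E, pi,sqrt ( 13 ) ]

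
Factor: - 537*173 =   -  3^1*173^1*179^1=-92901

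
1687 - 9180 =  - 7493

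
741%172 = 53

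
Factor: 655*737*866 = 418048510 = 2^1 * 5^1*11^1 * 67^1*131^1*433^1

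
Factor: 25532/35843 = 52/73 = 2^2*13^1*73^( - 1) 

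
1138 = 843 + 295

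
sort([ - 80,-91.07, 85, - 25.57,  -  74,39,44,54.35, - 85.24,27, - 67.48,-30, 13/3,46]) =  [ - 91.07, - 85.24, - 80, - 74,  -  67.48,  -  30, - 25.57,13/3,  27,39, 44,46,54.35 , 85]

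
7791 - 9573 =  - 1782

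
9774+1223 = 10997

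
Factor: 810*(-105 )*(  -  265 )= 22538250 = 2^1 * 3^5*5^3*7^1*53^1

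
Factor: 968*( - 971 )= - 939928= - 2^3*11^2*971^1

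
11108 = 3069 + 8039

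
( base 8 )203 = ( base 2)10000011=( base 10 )131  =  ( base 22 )5L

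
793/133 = 5 + 128/133= 5.96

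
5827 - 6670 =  - 843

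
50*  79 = 3950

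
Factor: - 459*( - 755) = 346545 = 3^3*5^1*17^1*151^1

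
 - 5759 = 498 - 6257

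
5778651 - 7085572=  -1306921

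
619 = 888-269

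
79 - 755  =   - 676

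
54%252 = 54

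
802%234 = 100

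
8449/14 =1207/2  =  603.50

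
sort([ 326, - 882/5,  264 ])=[ - 882/5, 264, 326]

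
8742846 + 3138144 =11880990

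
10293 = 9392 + 901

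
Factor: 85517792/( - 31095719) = - 2^5 *1553^(  -  1 )*20023^(-1 )* 2672431^1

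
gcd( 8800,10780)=220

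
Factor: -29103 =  -3^1*89^1*109^1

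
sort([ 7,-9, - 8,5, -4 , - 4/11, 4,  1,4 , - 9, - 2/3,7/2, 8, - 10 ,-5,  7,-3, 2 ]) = [- 10,-9, - 9,-8, - 5,-4, -3,-2/3, - 4/11,1, 2, 7/2, 4,  4 , 5, 7, 7,  8] 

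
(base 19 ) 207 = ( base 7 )2061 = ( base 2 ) 1011011001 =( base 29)p4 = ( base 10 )729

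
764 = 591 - -173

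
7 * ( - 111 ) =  - 777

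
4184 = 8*523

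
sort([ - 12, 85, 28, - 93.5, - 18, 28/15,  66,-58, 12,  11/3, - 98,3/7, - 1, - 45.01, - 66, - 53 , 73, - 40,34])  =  [  -  98 , - 93.5,  -  66,-58 , - 53,-45.01, - 40, - 18, - 12, - 1,  3/7,28/15,11/3,12, 28, 34 , 66, 73 , 85 ]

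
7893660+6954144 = 14847804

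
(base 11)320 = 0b110000001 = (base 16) 181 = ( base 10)385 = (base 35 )B0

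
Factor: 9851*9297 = 3^2* 1033^1*9851^1 = 91584747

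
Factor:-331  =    -  331^1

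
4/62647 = 4/62647 = 0.00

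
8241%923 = 857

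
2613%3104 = 2613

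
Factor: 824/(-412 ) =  - 2^1 = - 2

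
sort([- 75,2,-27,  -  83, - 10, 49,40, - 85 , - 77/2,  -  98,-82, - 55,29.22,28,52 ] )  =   [ - 98,-85, - 83, - 82, - 75,-55,  -  77/2,-27, -10, 2,28, 29.22, 40, 49,52 ]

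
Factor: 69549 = 3^1*97^1 * 239^1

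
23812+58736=82548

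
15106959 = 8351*1809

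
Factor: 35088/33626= 24/23=2^3*3^1*23^ ( - 1)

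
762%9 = 6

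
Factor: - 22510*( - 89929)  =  2024301790 = 2^1* 5^1*7^1* 29^1 * 443^1 * 2251^1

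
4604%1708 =1188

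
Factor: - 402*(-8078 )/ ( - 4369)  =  - 3247356/4369  =  -2^2*3^1*7^1*17^ ( - 1)*67^1*257^( - 1)*577^1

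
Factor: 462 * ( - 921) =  - 425502=- 2^1 * 3^2 * 7^1*11^1*307^1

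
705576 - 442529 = 263047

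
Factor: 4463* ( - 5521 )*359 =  - 8845840057 =-  359^1* 4463^1*5521^1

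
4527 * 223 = 1009521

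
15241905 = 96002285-80760380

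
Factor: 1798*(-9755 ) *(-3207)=56249144430 = 2^1 * 3^1  *  5^1 * 29^1* 31^1 * 1069^1*1951^1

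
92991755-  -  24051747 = 117043502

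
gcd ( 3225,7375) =25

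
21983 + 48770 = 70753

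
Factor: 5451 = 3^1*23^1*79^1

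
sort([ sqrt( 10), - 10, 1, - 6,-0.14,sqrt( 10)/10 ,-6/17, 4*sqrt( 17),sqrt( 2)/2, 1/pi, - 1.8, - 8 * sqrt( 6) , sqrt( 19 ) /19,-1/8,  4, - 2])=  [ - 8*sqrt ( 6),- 10, - 6, - 2, - 1.8, - 6/17, - 0.14 ,-1/8, sqrt( 19 )/19,sqrt( 10)/10,1/pi,sqrt (2)/2, 1,sqrt( 10),4, 4*sqrt( 17 )] 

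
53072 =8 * 6634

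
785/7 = 785/7 = 112.14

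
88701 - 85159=3542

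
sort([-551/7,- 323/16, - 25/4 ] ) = [-551/7, - 323/16,- 25/4] 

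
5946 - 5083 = 863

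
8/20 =2/5 = 0.40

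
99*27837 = 2755863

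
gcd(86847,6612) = 3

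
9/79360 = 9/79360 = 0.00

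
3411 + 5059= 8470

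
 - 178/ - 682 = 89/341   =  0.26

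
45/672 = 15/224 = 0.07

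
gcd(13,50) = 1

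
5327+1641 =6968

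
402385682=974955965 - 572570283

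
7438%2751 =1936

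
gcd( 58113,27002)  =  587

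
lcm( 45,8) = 360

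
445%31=11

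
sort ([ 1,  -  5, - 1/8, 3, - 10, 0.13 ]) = [ - 10 , - 5, - 1/8,0.13,  1,3]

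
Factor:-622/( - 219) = 2^1*3^( - 1 )*73^(-1 )*311^1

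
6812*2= 13624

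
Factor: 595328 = 2^7 * 4651^1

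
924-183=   741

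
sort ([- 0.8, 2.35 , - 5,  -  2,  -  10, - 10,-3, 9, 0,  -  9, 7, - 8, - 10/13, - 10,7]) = [ - 10, - 10, - 10,  -  9, - 8 , - 5,  -  3, - 2 ,-0.8, - 10/13,0, 2.35, 7,  7, 9]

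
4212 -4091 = 121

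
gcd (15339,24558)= 3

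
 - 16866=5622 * (-3 )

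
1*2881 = 2881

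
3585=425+3160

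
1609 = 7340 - 5731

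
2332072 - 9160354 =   -  6828282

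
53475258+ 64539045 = 118014303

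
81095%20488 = 19631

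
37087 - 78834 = -41747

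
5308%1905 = 1498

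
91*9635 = 876785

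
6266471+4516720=10783191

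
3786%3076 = 710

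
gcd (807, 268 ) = 1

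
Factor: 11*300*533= 1758900 = 2^2 * 3^1*5^2 * 11^1  *  13^1*41^1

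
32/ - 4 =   -  8+ 0/1 = - 8.00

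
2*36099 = 72198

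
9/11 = 9/11 =0.82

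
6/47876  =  3/23938 = 0.00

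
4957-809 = 4148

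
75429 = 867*87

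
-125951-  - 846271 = 720320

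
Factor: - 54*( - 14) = 2^2*3^3*7^1 = 756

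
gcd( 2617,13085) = 2617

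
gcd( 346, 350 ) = 2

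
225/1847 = 225/1847 = 0.12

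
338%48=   2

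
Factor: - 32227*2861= - 13^1*37^1*67^1*2861^1 = -92201447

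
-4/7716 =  - 1/1929 = -  0.00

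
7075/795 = 8+143/159 = 8.90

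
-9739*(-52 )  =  506428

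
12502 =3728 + 8774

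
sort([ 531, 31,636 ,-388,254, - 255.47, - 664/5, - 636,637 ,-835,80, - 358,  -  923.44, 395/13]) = [ - 923.44,-835, - 636, - 388,-358,-255.47, - 664/5,395/13 , 31,80 , 254,531 , 636, 637]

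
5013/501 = 10  +  1/167= 10.01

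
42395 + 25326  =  67721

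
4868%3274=1594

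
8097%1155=12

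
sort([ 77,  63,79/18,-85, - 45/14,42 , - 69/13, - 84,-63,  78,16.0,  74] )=[ - 85,  -  84,- 63, - 69/13, - 45/14, 79/18,  16.0,42, 63 , 74,  77,78]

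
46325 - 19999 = 26326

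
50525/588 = 85+545/588 = 85.93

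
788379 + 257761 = 1046140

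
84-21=63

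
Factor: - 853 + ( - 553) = - 2^1*19^1*37^1=- 1406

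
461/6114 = 461/6114 = 0.08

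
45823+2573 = 48396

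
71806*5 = 359030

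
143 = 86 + 57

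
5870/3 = 1956+2/3= 1956.67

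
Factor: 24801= 3^1 * 7^1*1181^1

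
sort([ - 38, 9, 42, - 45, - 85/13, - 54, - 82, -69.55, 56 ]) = [-82, - 69.55,-54, - 45,  -  38, - 85/13,  9, 42, 56]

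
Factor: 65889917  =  23^1*71^1*157^1 * 257^1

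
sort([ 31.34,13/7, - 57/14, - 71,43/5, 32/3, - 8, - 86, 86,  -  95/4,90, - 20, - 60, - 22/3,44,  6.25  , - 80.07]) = [ - 86,-80.07, - 71, - 60 ,  -  95/4 ,-20 ,  -  8,- 22/3, - 57/14,13/7,6.25, 43/5,32/3,31.34, 44,86,90]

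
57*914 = 52098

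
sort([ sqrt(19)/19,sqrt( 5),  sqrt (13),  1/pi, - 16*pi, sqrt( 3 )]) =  [ - 16*pi,sqrt( 19)/19, 1/pi , sqrt( 3 ), sqrt ( 5), sqrt( 13 ) ] 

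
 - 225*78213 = - 17597925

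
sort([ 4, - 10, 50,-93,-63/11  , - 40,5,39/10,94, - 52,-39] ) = [ - 93, - 52,  -  40, - 39, - 10, - 63/11,39/10  ,  4,5,50, 94] 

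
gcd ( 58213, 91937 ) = 1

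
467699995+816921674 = 1284621669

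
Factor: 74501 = 7^1*29^1  *367^1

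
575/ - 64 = -575/64 = - 8.98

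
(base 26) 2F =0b1000011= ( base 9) 74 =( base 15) 47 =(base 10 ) 67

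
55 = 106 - 51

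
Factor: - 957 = - 3^1* 11^1*29^1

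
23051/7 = 3293 = 3293.00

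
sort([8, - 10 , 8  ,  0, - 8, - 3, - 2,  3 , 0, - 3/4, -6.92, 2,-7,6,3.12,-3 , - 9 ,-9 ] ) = [  -  10, - 9, - 9, - 8, - 7 , - 6.92,- 3, - 3, - 2,  -  3/4,0, 0, 2, 3, 3.12, 6, 8,8]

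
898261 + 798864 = 1697125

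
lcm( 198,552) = 18216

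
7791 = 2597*3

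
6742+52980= 59722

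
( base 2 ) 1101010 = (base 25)46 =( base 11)97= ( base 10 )106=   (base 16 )6a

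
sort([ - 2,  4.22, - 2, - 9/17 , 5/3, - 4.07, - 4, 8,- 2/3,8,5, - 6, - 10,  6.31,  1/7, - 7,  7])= [ - 10, - 7, - 6, - 4.07, - 4, - 2, - 2, - 2/3  , - 9/17, 1/7, 5/3,  4.22,  5, 6.31,7, 8, 8 ]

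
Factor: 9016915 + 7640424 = 29^1*67^1*8573^1 = 16657339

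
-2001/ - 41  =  48 + 33/41 = 48.80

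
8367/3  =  2789 = 2789.00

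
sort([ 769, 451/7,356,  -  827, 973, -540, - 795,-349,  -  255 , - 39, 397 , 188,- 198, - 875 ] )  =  [-875, - 827, - 795,-540, - 349, - 255,-198,-39, 451/7,188,356,397 , 769,973 ] 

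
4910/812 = 2455/406 = 6.05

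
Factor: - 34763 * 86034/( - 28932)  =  498466657/4822 = 2^( - 1)*13^1*1103^1*2411^( - 1)*34763^1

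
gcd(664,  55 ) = 1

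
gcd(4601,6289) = 1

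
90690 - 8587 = 82103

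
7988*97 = 774836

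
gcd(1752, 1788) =12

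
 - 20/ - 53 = 20/53 = 0.38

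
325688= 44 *7402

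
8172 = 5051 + 3121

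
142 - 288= - 146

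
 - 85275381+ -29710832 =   -  114986213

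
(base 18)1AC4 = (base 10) 9292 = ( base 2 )10010001001100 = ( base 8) 22114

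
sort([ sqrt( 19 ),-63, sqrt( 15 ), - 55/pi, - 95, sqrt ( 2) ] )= [ - 95,-63, - 55/pi,sqrt( 2), sqrt( 15 ),sqrt ( 19)] 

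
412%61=46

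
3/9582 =1/3194 = 0.00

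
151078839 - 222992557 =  - 71913718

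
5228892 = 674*7758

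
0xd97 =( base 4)312113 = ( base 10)3479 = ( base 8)6627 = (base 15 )106E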